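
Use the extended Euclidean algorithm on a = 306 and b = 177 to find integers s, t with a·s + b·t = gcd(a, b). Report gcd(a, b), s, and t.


Euclidean algorithm on (306, 177) — divide until remainder is 0:
  306 = 1 · 177 + 129
  177 = 1 · 129 + 48
  129 = 2 · 48 + 33
  48 = 1 · 33 + 15
  33 = 2 · 15 + 3
  15 = 5 · 3 + 0
gcd(306, 177) = 3.
Track Bezout coefficients alongside the remainders: start with r₀ = 306 = a·1 + b·0 (s = 1, t = 0) and r₁ = 177 = a·0 + b·1 (s = 0, t = 1); each new remainder r_{k+1} = r_{k-1} − q_k·r_k inherits s_{k+1} = s_{k-1} − q_k·s_k, t_{k+1} = t_{k-1} − q_k·t_k, so r_k = a·s_k + b·t_k at every step:
  q = 1: r = 129, s = 1 − 1·0 = 1, t = 0 − 1·1 = -1  (check: 306·1 + 177·(-1) = 129)
  q = 1: r = 48, s = 0 − 1·1 = -1, t = 1 − 1·(-1) = 2  (check: 306·(-1) + 177·2 = 48)
  q = 2: r = 33, s = 1 − 2·(-1) = 3, t = -1 − 2·2 = -5  (check: 306·3 + 177·(-5) = 33)
  q = 1: r = 15, s = -1 − 1·3 = -4, t = 2 − 1·(-5) = 7  (check: 306·(-4) + 177·7 = 15)
  q = 2: r = 3, s = 3 − 2·(-4) = 11, t = -5 − 2·7 = -19  (check: 306·11 + 177·(-19) = 3)
The row with r = 3 (the gcd) gives the Bezout coefficients s = 11, t = -19.
Result: 306 · (11) + 177 · (-19) = 3.

gcd(306, 177) = 3; s = 11, t = -19 (check: 306·11 + 177·(-19) = 3).


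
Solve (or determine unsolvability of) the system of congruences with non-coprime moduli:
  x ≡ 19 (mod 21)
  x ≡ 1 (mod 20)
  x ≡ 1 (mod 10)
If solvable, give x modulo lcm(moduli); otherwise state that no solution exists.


Moduli 21, 20, 10 are not pairwise coprime, so CRT works modulo lcm(m_i) when all pairwise compatibility conditions hold.
Pairwise compatibility: gcd(m_i, m_j) must divide a_i - a_j for every pair.
Merge one congruence at a time:
  Start: x ≡ 19 (mod 21).
  Combine with x ≡ 1 (mod 20): gcd(21, 20) = 1; 1 - 19 = -18, which IS divisible by 1, so compatible.
    Write x = 19 + 21·t and substitute into x ≡ 1 (mod 20): 21·t ≡ 1 − 19 = -18 (mod 20).
    Reduce coefficients mod 20: 1·t ≡ 2 (mod 20).
    So t ≡ 2 (mod 20).
    Then x = 19 + 21·2 = 61, valid modulo lcm(21, 20) = 420: x ≡ 61 (mod 420).
  Combine with x ≡ 1 (mod 10): gcd(420, 10) = 10; 1 - 61 = -60, which IS divisible by 10, so compatible.
    Write x = 61 + 420·t and substitute into x ≡ 1 (mod 10): 420·t ≡ 1 − 61 = -60 (mod 10).
    Divide the congruence (and modulus) by g = 10: 42·t ≡ -6 (mod 1).
    Modulo 1 every t works; take t = 0.
    Then x = 61 + 420·0 = 61, valid modulo lcm(420, 10) = 420: x ≡ 61 (mod 420).
Verify: 61 mod 21 = 19, 61 mod 20 = 1, 61 mod 10 = 1.

x ≡ 61 (mod 420).


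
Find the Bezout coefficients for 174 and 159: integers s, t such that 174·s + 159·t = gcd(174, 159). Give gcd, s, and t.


Euclidean algorithm on (174, 159) — divide until remainder is 0:
  174 = 1 · 159 + 15
  159 = 10 · 15 + 9
  15 = 1 · 9 + 6
  9 = 1 · 6 + 3
  6 = 2 · 3 + 0
gcd(174, 159) = 3.
Track Bezout coefficients alongside the remainders: start with r₀ = 174 = a·1 + b·0 (s = 1, t = 0) and r₁ = 159 = a·0 + b·1 (s = 0, t = 1); each new remainder r_{k+1} = r_{k-1} − q_k·r_k inherits s_{k+1} = s_{k-1} − q_k·s_k, t_{k+1} = t_{k-1} − q_k·t_k, so r_k = a·s_k + b·t_k at every step:
  q = 1: r = 15, s = 1 − 1·0 = 1, t = 0 − 1·1 = -1  (check: 174·1 + 159·(-1) = 15)
  q = 10: r = 9, s = 0 − 10·1 = -10, t = 1 − 10·(-1) = 11  (check: 174·(-10) + 159·11 = 9)
  q = 1: r = 6, s = 1 − 1·(-10) = 11, t = -1 − 1·11 = -12  (check: 174·11 + 159·(-12) = 6)
  q = 1: r = 3, s = -10 − 1·11 = -21, t = 11 − 1·(-12) = 23  (check: 174·(-21) + 159·23 = 3)
The row with r = 3 (the gcd) gives the Bezout coefficients s = -21, t = 23.
Result: 174 · (-21) + 159 · (23) = 3.

gcd(174, 159) = 3; s = -21, t = 23 (check: 174·(-21) + 159·23 = 3).


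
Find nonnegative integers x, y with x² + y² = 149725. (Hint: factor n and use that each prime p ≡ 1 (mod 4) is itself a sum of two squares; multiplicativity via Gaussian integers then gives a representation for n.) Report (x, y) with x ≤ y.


Step 1: Factor n = 149725 = 5^2 · 53 · 113.
Step 2: Check the mod-4 condition on each prime factor: 5 ≡ 1 (mod 4), exponent 2; 53 ≡ 1 (mod 4), exponent 1; 113 ≡ 1 (mod 4), exponent 1.
All primes ≡ 3 (mod 4) appear to even exponent (or don't appear), so by the two-squares theorem n IS expressible as a sum of two squares.
Step 3: Build a representation. Group n = k² · m with k = 5 and m = 53 · 113 = 5989 (a product of primes ≡ 1 (mod 4)); a representation of m scales to one of n via (k·x)² + (k·y)² = k²(x² + y²). Each prime p ≡ 1 (mod 4) is itself a sum of two squares; find a² by testing p − a² for a perfect square:
  53: 53 − 1² = 52, 53 − 2² = 49 = 7² ⇒ 53 = 2² + 7².
  113: 113 − 1² = 112, 113 − 2² = 109, 113 − 3² = 104, 113 − 4² = 97, 113 − 5² = 88, 113 − 6² = 77, 113 − 7² = 64 = 8² ⇒ 113 = 7² + 8².
  Combine using the Brahmagupta–Fibonacci identity (a² + b²)(c² + d²) = (ac − bd)² + (ad + bc)² = (ac + bd)² + (ad − bc)²:
  53 · 113 = 5989: from (2² + 7²)(7² + 8²), take (2·7 − 7·8, 2·8 + 7·7) = (14 − 56, 16 + 49) = (-42, 65); dropping signs (only squares matter) gives (42, 65); check 42² + 65² = 1764 + 4225 = 5989 ✓.
  Scale by k = 5: (5·42, 5·65) = (210, 325).
Step 4: Order so x ≤ y and verify: 210² + 325² = 44100 + 105625 = 149725 = n. ✓

n = 149725 = 210² + 325² (one valid representation with x ≤ y).


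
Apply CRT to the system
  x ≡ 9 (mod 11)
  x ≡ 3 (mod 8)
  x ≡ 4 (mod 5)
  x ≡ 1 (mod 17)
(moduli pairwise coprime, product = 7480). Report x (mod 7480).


Product of moduli M = 11 · 8 · 5 · 17 = 7480.
Merge one congruence at a time:
  Start: x ≡ 9 (mod 11).
  Combine with x ≡ 3 (mod 8); new modulus lcm = 88.
    Write x = 9 + 11·t and substitute into x ≡ 3 (mod 8): 11·t ≡ 3 − 9 = -6 (mod 8).
    Reduce coefficients mod 8: 3·t ≡ 2 (mod 8).
    The inverse of 3 mod 8 is 3 (since 3·3 = 9 = 1·8 + 1), so t ≡ 3·2 = 6 ≡ 6 (mod 8).
    Then x = 9 + 11·6 = 75, valid modulo lcm(11, 8) = 88: x ≡ 75 (mod 88).
  Combine with x ≡ 4 (mod 5); new modulus lcm = 440.
    Write x = 75 + 88·t and substitute into x ≡ 4 (mod 5): 88·t ≡ 4 − 75 = -71 (mod 5).
    Reduce coefficients mod 5: 3·t ≡ 4 (mod 5).
    The inverse of 3 mod 5 is 2 (since 3·2 = 6 = 1·5 + 1), so t ≡ 2·4 = 8 ≡ 3 (mod 5).
    Then x = 75 + 88·3 = 339, valid modulo lcm(88, 5) = 440: x ≡ 339 (mod 440).
  Combine with x ≡ 1 (mod 17); new modulus lcm = 7480.
    Write x = 339 + 440·t and substitute into x ≡ 1 (mod 17): 440·t ≡ 1 − 339 = -338 (mod 17).
    Reduce coefficients mod 17: 15·t ≡ 2 (mod 17).
    The inverse of 15 mod 17 is 8 (since 15·8 = 120 = 7·17 + 1), so t ≡ 8·2 = 16 ≡ 16 (mod 17).
    Then x = 339 + 440·16 = 7379, valid modulo lcm(440, 17) = 7480: x ≡ 7379 (mod 7480).
Verify against each original: 7379 mod 11 = 9, 7379 mod 8 = 3, 7379 mod 5 = 4, 7379 mod 17 = 1.

x ≡ 7379 (mod 7480).


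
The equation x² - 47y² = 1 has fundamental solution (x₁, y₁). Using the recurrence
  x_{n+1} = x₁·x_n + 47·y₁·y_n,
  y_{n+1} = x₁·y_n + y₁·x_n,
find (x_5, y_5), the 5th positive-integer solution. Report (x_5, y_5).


Step 1: Find the fundamental solution (x₁, y₁) of x² - 47y² = 1.
  Expand √47 as a continued fraction. a₀ = ⌊√47⌋ = 6; iterate m_{k+1} = d_k·a_k − m_k, d_{k+1} = (47 − m_{k+1}²)/d_k, a_{k+1} = ⌊(a₀ + m_{k+1})/d_{k+1}⌋ (starting m₀ = 0, d₀ = 1), with convergents p_k = a_k·p_{k-1} + p_{k-2}, q_k = a_k·q_{k-1} + q_{k-2} (p₋₁ = 1, q₋₁ = 0):
  k = 0: a₀ = 6; p₀/q₀ = 6/1; p₀² − 47·q₀² = 36 − 47 = -11.
  k = 1: m = 6, d = 11, a = ⌊(6 + 6)/11⌋ = 1; p/q = (1·6 + 1)/(1·1 + 0) = 7/1; p² − 47·q² = 49 − 47 = 2.
  k = 2: m = 5, d = 2, a = ⌊(6 + 5)/2⌋ = 5; p/q = (5·7 + 6)/(5·1 + 1) = 41/6; p² − 47·q² = 1681 − 1692 = -11.
  k = 3: m = 5, d = 11, a = ⌊(6 + 5)/11⌋ = 1; p/q = (1·41 + 7)/(1·6 + 1) = 48/7; p² − 47·q² = 2304 − 2303 = 1.
  The first convergent with p² − 47·q² = 1 gives the fundamental solution (x₁, y₁) = (48, 7).
Step 2: Apply the recurrence (x_{n+1}, y_{n+1}) = (x₁x_n + 47y₁y_n, x₁y_n + y₁x_n) repeatedly.
  From (x_1, y_1) = (48, 7): x_2 = 48·48 + 47·7·7 = 4607; y_2 = 48·7 + 7·48 = 672.
  From (x_2, y_2) = (4607, 672): x_3 = 48·4607 + 47·7·672 = 442224; y_3 = 48·672 + 7·4607 = 64505.
  From (x_3, y_3) = (442224, 64505): x_4 = 48·442224 + 47·7·64505 = 42448897; y_4 = 48·64505 + 7·442224 = 6191808.
  From (x_4, y_4) = (42448897, 6191808): x_5 = 48·42448897 + 47·7·6191808 = 4074651888; y_5 = 48·6191808 + 7·42448897 = 594349063.
Step 3: Verify x_5² - 47·y_5² = 16602788008381964544 - 16602788008381964543 = 1 (should be 1). ✓

(x_1, y_1) = (48, 7); (x_5, y_5) = (4074651888, 594349063).


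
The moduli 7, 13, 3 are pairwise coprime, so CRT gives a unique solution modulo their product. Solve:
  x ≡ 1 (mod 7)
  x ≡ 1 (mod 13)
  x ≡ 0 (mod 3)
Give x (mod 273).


Moduli 7, 13, 3 are pairwise coprime; by CRT there is a unique solution modulo M = 7 · 13 · 3 = 273.
Solve pairwise, accumulating the modulus:
  Start with x ≡ 1 (mod 7).
  Combine with x ≡ 1 (mod 13): since gcd(7, 13) = 1, we get a unique residue mod 91.
    Write x = 1 + 7·t and substitute into x ≡ 1 (mod 13): 7·t ≡ 1 − 1 = 0 (mod 13).
    The inverse of 7 mod 13 is 2 (since 7·2 = 14 = 1·13 + 1), so t ≡ 2·0 = 0 ≡ 0 (mod 13).
    Then x = 1 + 7·0 = 1, valid modulo lcm(7, 13) = 91: x ≡ 1 (mod 91).
  Combine with x ≡ 0 (mod 3): since gcd(91, 3) = 1, we get a unique residue mod 273.
    Write x = 1 + 91·t and substitute into x ≡ 0 (mod 3): 91·t ≡ 0 − 1 = -1 (mod 3).
    Reduce coefficients mod 3: 1·t ≡ 2 (mod 3).
    So t ≡ 2 (mod 3).
    Then x = 1 + 91·2 = 183, valid modulo lcm(91, 3) = 273: x ≡ 183 (mod 273).
Verify: 183 mod 7 = 1 ✓, 183 mod 13 = 1 ✓, 183 mod 3 = 0 ✓.

x ≡ 183 (mod 273).


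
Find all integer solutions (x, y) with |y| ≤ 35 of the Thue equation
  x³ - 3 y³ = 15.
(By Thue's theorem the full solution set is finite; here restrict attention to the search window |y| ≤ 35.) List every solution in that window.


The equation is x³ - 3y³ = 15. For fixed y, x³ = 3·y³ + 15, so a solution requires the RHS to be a perfect cube.
Strategy: iterate y from -35 to 35, compute RHS = 3·y³ + 15, and check whether it is a (positive or negative) perfect cube.
Check small values of y:
  y = 0: RHS = 15 is not a perfect cube.
  y = 1: RHS = 18 is not a perfect cube.
  y = -1: RHS = 12 is not a perfect cube.
  y = 2: RHS = 39 is not a perfect cube.
  y = -2: RHS = -9 is not a perfect cube.
  y = 3: RHS = 96 is not a perfect cube.
  y = -3: RHS = -66 is not a perfect cube.
Continuing the search up to |y| = 35 finds no solutions either.
No (x, y) in the scanned range satisfies the equation.

No integer solutions with |y| ≤ 35.


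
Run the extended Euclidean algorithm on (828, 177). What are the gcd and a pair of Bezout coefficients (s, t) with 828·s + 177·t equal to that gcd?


Euclidean algorithm on (828, 177) — divide until remainder is 0:
  828 = 4 · 177 + 120
  177 = 1 · 120 + 57
  120 = 2 · 57 + 6
  57 = 9 · 6 + 3
  6 = 2 · 3 + 0
gcd(828, 177) = 3.
Track Bezout coefficients alongside the remainders: start with r₀ = 828 = a·1 + b·0 (s = 1, t = 0) and r₁ = 177 = a·0 + b·1 (s = 0, t = 1); each new remainder r_{k+1} = r_{k-1} − q_k·r_k inherits s_{k+1} = s_{k-1} − q_k·s_k, t_{k+1} = t_{k-1} − q_k·t_k, so r_k = a·s_k + b·t_k at every step:
  q = 4: r = 120, s = 1 − 4·0 = 1, t = 0 − 4·1 = -4  (check: 828·1 + 177·(-4) = 120)
  q = 1: r = 57, s = 0 − 1·1 = -1, t = 1 − 1·(-4) = 5  (check: 828·(-1) + 177·5 = 57)
  q = 2: r = 6, s = 1 − 2·(-1) = 3, t = -4 − 2·5 = -14  (check: 828·3 + 177·(-14) = 6)
  q = 9: r = 3, s = -1 − 9·3 = -28, t = 5 − 9·(-14) = 131  (check: 828·(-28) + 177·131 = 3)
The row with r = 3 (the gcd) gives the Bezout coefficients s = -28, t = 131.
Result: 828 · (-28) + 177 · (131) = 3.

gcd(828, 177) = 3; s = -28, t = 131 (check: 828·(-28) + 177·131 = 3).


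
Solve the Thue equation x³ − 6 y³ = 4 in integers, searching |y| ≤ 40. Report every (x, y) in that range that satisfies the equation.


The equation is x³ - 6y³ = 4. For fixed y, x³ = 6·y³ + 4, so a solution requires the RHS to be a perfect cube.
Strategy: iterate y from -40 to 40, compute RHS = 6·y³ + 4, and check whether it is a (positive or negative) perfect cube.
Check small values of y:
  y = 0: RHS = 4 is not a perfect cube.
  y = 1: RHS = 10 is not a perfect cube.
  y = -1: RHS = -2 is not a perfect cube.
  y = 2: RHS = 52 is not a perfect cube.
  y = -2: RHS = -44 is not a perfect cube.
  y = 3: RHS = 166 is not a perfect cube.
  y = -3: RHS = -158 is not a perfect cube.
Continuing the search up to |y| = 40 finds no solutions either.
No (x, y) in the scanned range satisfies the equation.

No integer solutions with |y| ≤ 40.


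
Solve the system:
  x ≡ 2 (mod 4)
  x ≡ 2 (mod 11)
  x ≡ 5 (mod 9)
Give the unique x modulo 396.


Moduli 4, 11, 9 are pairwise coprime; by CRT there is a unique solution modulo M = 4 · 11 · 9 = 396.
Solve pairwise, accumulating the modulus:
  Start with x ≡ 2 (mod 4).
  Combine with x ≡ 2 (mod 11): since gcd(4, 11) = 1, we get a unique residue mod 44.
    Write x = 2 + 4·t and substitute into x ≡ 2 (mod 11): 4·t ≡ 2 − 2 = 0 (mod 11).
    The inverse of 4 mod 11 is 3 (since 4·3 = 12 = 1·11 + 1), so t ≡ 3·0 = 0 ≡ 0 (mod 11).
    Then x = 2 + 4·0 = 2, valid modulo lcm(4, 11) = 44: x ≡ 2 (mod 44).
  Combine with x ≡ 5 (mod 9): since gcd(44, 9) = 1, we get a unique residue mod 396.
    Write x = 2 + 44·t and substitute into x ≡ 5 (mod 9): 44·t ≡ 5 − 2 = 3 (mod 9).
    Reduce coefficients mod 9: 8·t ≡ 3 (mod 9).
    The inverse of 8 mod 9 is 8 (since 8·8 = 64 = 7·9 + 1), so t ≡ 8·3 = 24 ≡ 6 (mod 9).
    Then x = 2 + 44·6 = 266, valid modulo lcm(44, 9) = 396: x ≡ 266 (mod 396).
Verify: 266 mod 4 = 2 ✓, 266 mod 11 = 2 ✓, 266 mod 9 = 5 ✓.

x ≡ 266 (mod 396).


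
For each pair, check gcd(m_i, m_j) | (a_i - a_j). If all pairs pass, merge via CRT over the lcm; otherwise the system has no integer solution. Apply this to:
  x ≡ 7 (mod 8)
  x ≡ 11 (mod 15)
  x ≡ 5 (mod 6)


Moduli 8, 15, 6 are not pairwise coprime, so CRT works modulo lcm(m_i) when all pairwise compatibility conditions hold.
Pairwise compatibility: gcd(m_i, m_j) must divide a_i - a_j for every pair.
Merge one congruence at a time:
  Start: x ≡ 7 (mod 8).
  Combine with x ≡ 11 (mod 15): gcd(8, 15) = 1; 11 - 7 = 4, which IS divisible by 1, so compatible.
    Write x = 7 + 8·t and substitute into x ≡ 11 (mod 15): 8·t ≡ 11 − 7 = 4 (mod 15).
    The inverse of 8 mod 15 is 2 (since 8·2 = 16 = 1·15 + 1), so t ≡ 2·4 = 8 ≡ 8 (mod 15).
    Then x = 7 + 8·8 = 71, valid modulo lcm(8, 15) = 120: x ≡ 71 (mod 120).
  Combine with x ≡ 5 (mod 6): gcd(120, 6) = 6; 5 - 71 = -66, which IS divisible by 6, so compatible.
    Write x = 71 + 120·t and substitute into x ≡ 5 (mod 6): 120·t ≡ 5 − 71 = -66 (mod 6).
    Divide the congruence (and modulus) by g = 6: 20·t ≡ -11 (mod 1).
    Modulo 1 every t works; take t = 0.
    Then x = 71 + 120·0 = 71, valid modulo lcm(120, 6) = 120: x ≡ 71 (mod 120).
Verify: 71 mod 8 = 7, 71 mod 15 = 11, 71 mod 6 = 5.

x ≡ 71 (mod 120).


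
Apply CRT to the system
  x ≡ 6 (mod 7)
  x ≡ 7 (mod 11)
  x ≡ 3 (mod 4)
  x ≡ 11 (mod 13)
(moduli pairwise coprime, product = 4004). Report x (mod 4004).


Product of moduli M = 7 · 11 · 4 · 13 = 4004.
Merge one congruence at a time:
  Start: x ≡ 6 (mod 7).
  Combine with x ≡ 7 (mod 11); new modulus lcm = 77.
    Write x = 6 + 7·t and substitute into x ≡ 7 (mod 11): 7·t ≡ 7 − 6 = 1 (mod 11).
    The inverse of 7 mod 11 is 8 (since 7·8 = 56 = 5·11 + 1), so t ≡ 8·1 = 8 ≡ 8 (mod 11).
    Then x = 6 + 7·8 = 62, valid modulo lcm(7, 11) = 77: x ≡ 62 (mod 77).
  Combine with x ≡ 3 (mod 4); new modulus lcm = 308.
    Write x = 62 + 77·t and substitute into x ≡ 3 (mod 4): 77·t ≡ 3 − 62 = -59 (mod 4).
    Reduce coefficients mod 4: 1·t ≡ 1 (mod 4).
    So t ≡ 1 (mod 4).
    Then x = 62 + 77·1 = 139, valid modulo lcm(77, 4) = 308: x ≡ 139 (mod 308).
  Combine with x ≡ 11 (mod 13); new modulus lcm = 4004.
    Write x = 139 + 308·t and substitute into x ≡ 11 (mod 13): 308·t ≡ 11 − 139 = -128 (mod 13).
    Reduce coefficients mod 13: 9·t ≡ 2 (mod 13).
    The inverse of 9 mod 13 is 3 (since 9·3 = 27 = 2·13 + 1), so t ≡ 3·2 = 6 ≡ 6 (mod 13).
    Then x = 139 + 308·6 = 1987, valid modulo lcm(308, 13) = 4004: x ≡ 1987 (mod 4004).
Verify against each original: 1987 mod 7 = 6, 1987 mod 11 = 7, 1987 mod 4 = 3, 1987 mod 13 = 11.

x ≡ 1987 (mod 4004).


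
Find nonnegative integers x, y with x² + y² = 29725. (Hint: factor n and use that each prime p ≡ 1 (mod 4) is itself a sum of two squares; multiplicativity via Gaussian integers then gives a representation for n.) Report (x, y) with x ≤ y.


Step 1: Factor n = 29725 = 5^2 · 29 · 41.
Step 2: Check the mod-4 condition on each prime factor: 5 ≡ 1 (mod 4), exponent 2; 29 ≡ 1 (mod 4), exponent 1; 41 ≡ 1 (mod 4), exponent 1.
All primes ≡ 3 (mod 4) appear to even exponent (or don't appear), so by the two-squares theorem n IS expressible as a sum of two squares.
Step 3: Build a representation. Group n = k² · m with k = 5 and m = 29 · 41 = 1189 (a product of primes ≡ 1 (mod 4)); a representation of m scales to one of n via (k·x)² + (k·y)² = k²(x² + y²). Each prime p ≡ 1 (mod 4) is itself a sum of two squares; find a² by testing p − a² for a perfect square:
  29: 29 − 1² = 28, 29 − 2² = 25 = 5² ⇒ 29 = 2² + 5².
  41: 41 − 1² = 40, 41 − 2² = 37, 41 − 3² = 32, 41 − 4² = 25 = 5² ⇒ 41 = 4² + 5².
  Combine using the Brahmagupta–Fibonacci identity (a² + b²)(c² + d²) = (ac − bd)² + (ad + bc)² = (ac + bd)² + (ad − bc)²:
  29 · 41 = 1189: from (2² + 5²)(4² + 5²), take (2·4 − 5·5, 2·5 + 5·4) = (8 − 25, 10 + 20) = (-17, 30); dropping signs (only squares matter) gives (17, 30); check 17² + 30² = 289 + 900 = 1189 ✓.
  Scale by k = 5: (5·17, 5·30) = (85, 150).
Step 4: Order so x ≤ y and verify: 85² + 150² = 7225 + 22500 = 29725 = n. ✓

n = 29725 = 85² + 150² (one valid representation with x ≤ y).


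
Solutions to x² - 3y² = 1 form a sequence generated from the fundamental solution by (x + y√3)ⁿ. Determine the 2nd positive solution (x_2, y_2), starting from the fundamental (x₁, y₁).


Step 1: Find the fundamental solution (x₁, y₁) of x² - 3y² = 1.
  Expand √3 as a continued fraction. a₀ = ⌊√3⌋ = 1; iterate m_{k+1} = d_k·a_k − m_k, d_{k+1} = (3 − m_{k+1}²)/d_k, a_{k+1} = ⌊(a₀ + m_{k+1})/d_{k+1}⌋ (starting m₀ = 0, d₀ = 1), with convergents p_k = a_k·p_{k-1} + p_{k-2}, q_k = a_k·q_{k-1} + q_{k-2} (p₋₁ = 1, q₋₁ = 0):
  k = 0: a₀ = 1; p₀/q₀ = 1/1; p₀² − 3·q₀² = 1 − 3 = -2.
  k = 1: m = 1, d = 2, a = ⌊(1 + 1)/2⌋ = 1; p/q = (1·1 + 1)/(1·1 + 0) = 2/1; p² − 3·q² = 4 − 3 = 1.
  The first convergent with p² − 3·q² = 1 gives the fundamental solution (x₁, y₁) = (2, 1).
Step 2: Apply the recurrence (x_{n+1}, y_{n+1}) = (x₁x_n + 3y₁y_n, x₁y_n + y₁x_n) repeatedly.
  From (x_1, y_1) = (2, 1): x_2 = 2·2 + 3·1·1 = 7; y_2 = 2·1 + 1·2 = 4.
Step 3: Verify x_2² - 3·y_2² = 49 - 48 = 1 (should be 1). ✓

(x_1, y_1) = (2, 1); (x_2, y_2) = (7, 4).


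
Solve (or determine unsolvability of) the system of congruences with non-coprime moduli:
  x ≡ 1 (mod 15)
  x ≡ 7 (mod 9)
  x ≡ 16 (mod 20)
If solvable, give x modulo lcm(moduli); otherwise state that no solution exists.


Moduli 15, 9, 20 are not pairwise coprime, so CRT works modulo lcm(m_i) when all pairwise compatibility conditions hold.
Pairwise compatibility: gcd(m_i, m_j) must divide a_i - a_j for every pair.
Merge one congruence at a time:
  Start: x ≡ 1 (mod 15).
  Combine with x ≡ 7 (mod 9): gcd(15, 9) = 3; 7 - 1 = 6, which IS divisible by 3, so compatible.
    Write x = 1 + 15·t and substitute into x ≡ 7 (mod 9): 15·t ≡ 7 − 1 = 6 (mod 9).
    Divide the congruence (and modulus) by g = 3: 5·t ≡ 2 (mod 3).
    Reduce coefficients mod 3: 2·t ≡ 2 (mod 3).
    The inverse of 2 mod 3 is 2 (since 2·2 = 4 = 1·3 + 1), so t ≡ 2·2 = 4 ≡ 1 (mod 3).
    Then x = 1 + 15·1 = 16, valid modulo lcm(15, 9) = 45: x ≡ 16 (mod 45).
  Combine with x ≡ 16 (mod 20): gcd(45, 20) = 5; 16 - 16 = 0, which IS divisible by 5, so compatible.
    Write x = 16 + 45·t and substitute into x ≡ 16 (mod 20): 45·t ≡ 16 − 16 = 0 (mod 20).
    Divide the congruence (and modulus) by g = 5: 9·t ≡ 0 (mod 4).
    Reduce coefficients mod 4: 1·t ≡ 0 (mod 4).
    So t ≡ 0 (mod 4).
    Then x = 16 + 45·0 = 16, valid modulo lcm(45, 20) = 180: x ≡ 16 (mod 180).
Verify: 16 mod 15 = 1, 16 mod 9 = 7, 16 mod 20 = 16.

x ≡ 16 (mod 180).


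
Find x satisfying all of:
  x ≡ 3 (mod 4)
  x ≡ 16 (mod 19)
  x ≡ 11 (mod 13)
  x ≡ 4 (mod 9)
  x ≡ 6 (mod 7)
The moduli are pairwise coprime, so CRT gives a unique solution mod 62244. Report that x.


Product of moduli M = 4 · 19 · 13 · 9 · 7 = 62244.
Merge one congruence at a time:
  Start: x ≡ 3 (mod 4).
  Combine with x ≡ 16 (mod 19); new modulus lcm = 76.
    Write x = 3 + 4·t and substitute into x ≡ 16 (mod 19): 4·t ≡ 16 − 3 = 13 (mod 19).
    The inverse of 4 mod 19 is 5 (since 4·5 = 20 = 1·19 + 1), so t ≡ 5·13 = 65 ≡ 8 (mod 19).
    Then x = 3 + 4·8 = 35, valid modulo lcm(4, 19) = 76: x ≡ 35 (mod 76).
  Combine with x ≡ 11 (mod 13); new modulus lcm = 988.
    Write x = 35 + 76·t and substitute into x ≡ 11 (mod 13): 76·t ≡ 11 − 35 = -24 (mod 13).
    Reduce coefficients mod 13: 11·t ≡ 2 (mod 13).
    The inverse of 11 mod 13 is 6 (since 11·6 = 66 = 5·13 + 1), so t ≡ 6·2 = 12 ≡ 12 (mod 13).
    Then x = 35 + 76·12 = 947, valid modulo lcm(76, 13) = 988: x ≡ 947 (mod 988).
  Combine with x ≡ 4 (mod 9); new modulus lcm = 8892.
    Write x = 947 + 988·t and substitute into x ≡ 4 (mod 9): 988·t ≡ 4 − 947 = -943 (mod 9).
    Reduce coefficients mod 9: 7·t ≡ 2 (mod 9).
    The inverse of 7 mod 9 is 4 (since 7·4 = 28 = 3·9 + 1), so t ≡ 4·2 = 8 ≡ 8 (mod 9).
    Then x = 947 + 988·8 = 8851, valid modulo lcm(988, 9) = 8892: x ≡ 8851 (mod 8892).
  Combine with x ≡ 6 (mod 7); new modulus lcm = 62244.
    Write x = 8851 + 8892·t and substitute into x ≡ 6 (mod 7): 8892·t ≡ 6 − 8851 = -8845 (mod 7).
    Reduce coefficients mod 7: 2·t ≡ 3 (mod 7).
    The inverse of 2 mod 7 is 4 (since 2·4 = 8 = 1·7 + 1), so t ≡ 4·3 = 12 ≡ 5 (mod 7).
    Then x = 8851 + 8892·5 = 53311, valid modulo lcm(8892, 7) = 62244: x ≡ 53311 (mod 62244).
Verify against each original: 53311 mod 4 = 3, 53311 mod 19 = 16, 53311 mod 13 = 11, 53311 mod 9 = 4, 53311 mod 7 = 6.

x ≡ 53311 (mod 62244).


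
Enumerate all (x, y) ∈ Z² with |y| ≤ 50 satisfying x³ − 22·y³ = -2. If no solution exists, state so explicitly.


The equation is x³ - 22y³ = -2. For fixed y, x³ = 22·y³ − 2, so a solution requires the RHS to be a perfect cube.
Strategy: iterate y from -50 to 50, compute RHS = 22·y³ − 2, and check whether it is a (positive or negative) perfect cube.
Check small values of y:
  y = 0: RHS = -2 is not a perfect cube.
  y = 1: RHS = 20 is not a perfect cube.
  y = -1: RHS = -24 is not a perfect cube.
  y = 2: RHS = 174 is not a perfect cube.
  y = -2: RHS = -178 is not a perfect cube.
  y = 3: RHS = 592 is not a perfect cube.
  y = -3: RHS = -596 is not a perfect cube.
Continuing the search up to |y| = 50 finds no solutions either.
No (x, y) in the scanned range satisfies the equation.

No integer solutions with |y| ≤ 50.


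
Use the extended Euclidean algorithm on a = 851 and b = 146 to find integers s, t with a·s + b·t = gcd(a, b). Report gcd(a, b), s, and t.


Euclidean algorithm on (851, 146) — divide until remainder is 0:
  851 = 5 · 146 + 121
  146 = 1 · 121 + 25
  121 = 4 · 25 + 21
  25 = 1 · 21 + 4
  21 = 5 · 4 + 1
  4 = 4 · 1 + 0
gcd(851, 146) = 1.
Track Bezout coefficients alongside the remainders: start with r₀ = 851 = a·1 + b·0 (s = 1, t = 0) and r₁ = 146 = a·0 + b·1 (s = 0, t = 1); each new remainder r_{k+1} = r_{k-1} − q_k·r_k inherits s_{k+1} = s_{k-1} − q_k·s_k, t_{k+1} = t_{k-1} − q_k·t_k, so r_k = a·s_k + b·t_k at every step:
  q = 5: r = 121, s = 1 − 5·0 = 1, t = 0 − 5·1 = -5  (check: 851·1 + 146·(-5) = 121)
  q = 1: r = 25, s = 0 − 1·1 = -1, t = 1 − 1·(-5) = 6  (check: 851·(-1) + 146·6 = 25)
  q = 4: r = 21, s = 1 − 4·(-1) = 5, t = -5 − 4·6 = -29  (check: 851·5 + 146·(-29) = 21)
  q = 1: r = 4, s = -1 − 1·5 = -6, t = 6 − 1·(-29) = 35  (check: 851·(-6) + 146·35 = 4)
  q = 5: r = 1, s = 5 − 5·(-6) = 35, t = -29 − 5·35 = -204  (check: 851·35 + 146·(-204) = 1)
The row with r = 1 (the gcd) gives the Bezout coefficients s = 35, t = -204.
Result: 851 · (35) + 146 · (-204) = 1.

gcd(851, 146) = 1; s = 35, t = -204 (check: 851·35 + 146·(-204) = 1).


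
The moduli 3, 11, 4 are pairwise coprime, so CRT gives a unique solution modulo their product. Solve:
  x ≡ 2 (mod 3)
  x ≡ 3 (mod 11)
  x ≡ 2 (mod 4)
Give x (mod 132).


Moduli 3, 11, 4 are pairwise coprime; by CRT there is a unique solution modulo M = 3 · 11 · 4 = 132.
Solve pairwise, accumulating the modulus:
  Start with x ≡ 2 (mod 3).
  Combine with x ≡ 3 (mod 11): since gcd(3, 11) = 1, we get a unique residue mod 33.
    Write x = 2 + 3·t and substitute into x ≡ 3 (mod 11): 3·t ≡ 3 − 2 = 1 (mod 11).
    The inverse of 3 mod 11 is 4 (since 3·4 = 12 = 1·11 + 1), so t ≡ 4·1 = 4 ≡ 4 (mod 11).
    Then x = 2 + 3·4 = 14, valid modulo lcm(3, 11) = 33: x ≡ 14 (mod 33).
  Combine with x ≡ 2 (mod 4): since gcd(33, 4) = 1, we get a unique residue mod 132.
    Write x = 14 + 33·t and substitute into x ≡ 2 (mod 4): 33·t ≡ 2 − 14 = -12 (mod 4).
    Reduce coefficients mod 4: 1·t ≡ 0 (mod 4).
    So t ≡ 0 (mod 4).
    Then x = 14 + 33·0 = 14, valid modulo lcm(33, 4) = 132: x ≡ 14 (mod 132).
Verify: 14 mod 3 = 2 ✓, 14 mod 11 = 3 ✓, 14 mod 4 = 2 ✓.

x ≡ 14 (mod 132).


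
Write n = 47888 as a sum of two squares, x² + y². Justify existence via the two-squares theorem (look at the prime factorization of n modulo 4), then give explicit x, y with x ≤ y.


Step 1: Factor n = 47888 = 2^4 · 41 · 73.
Step 2: Check the mod-4 condition on each prime factor: 2 = 2 (special); 41 ≡ 1 (mod 4), exponent 1; 73 ≡ 1 (mod 4), exponent 1.
All primes ≡ 3 (mod 4) appear to even exponent (or don't appear), so by the two-squares theorem n IS expressible as a sum of two squares.
Step 3: Build a representation. Group n = k² · m with k = 4 and m = 41 · 73 = 2993 (a product of primes ≡ 1 (mod 4)); a representation of m scales to one of n via (k·x)² + (k·y)² = k²(x² + y²). Each prime p ≡ 1 (mod 4) is itself a sum of two squares; find a² by testing p − a² for a perfect square:
  41: 41 − 1² = 40, 41 − 2² = 37, 41 − 3² = 32, 41 − 4² = 25 = 5² ⇒ 41 = 4² + 5².
  73: 73 − 1² = 72, 73 − 2² = 69, 73 − 3² = 64 = 8² ⇒ 73 = 3² + 8².
  Combine using the Brahmagupta–Fibonacci identity (a² + b²)(c² + d²) = (ac − bd)² + (ad + bc)² = (ac + bd)² + (ad − bc)²:
  41 · 73 = 2993: from (4² + 5²)(3² + 8²), take (4·3 − 5·8, 4·8 + 5·3) = (12 − 40, 32 + 15) = (-28, 47); dropping signs (only squares matter) gives (28, 47); check 28² + 47² = 784 + 2209 = 2993 ✓.
  Scale by k = 4: (4·28, 4·47) = (112, 188).
Step 4: Order so x ≤ y and verify: 112² + 188² = 12544 + 35344 = 47888 = n. ✓

n = 47888 = 112² + 188² (one valid representation with x ≤ y).


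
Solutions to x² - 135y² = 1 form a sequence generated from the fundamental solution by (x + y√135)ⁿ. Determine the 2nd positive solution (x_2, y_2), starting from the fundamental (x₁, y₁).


Step 1: Find the fundamental solution (x₁, y₁) of x² - 135y² = 1.
  Expand √135 as a continued fraction. a₀ = ⌊√135⌋ = 11; iterate m_{k+1} = d_k·a_k − m_k, d_{k+1} = (135 − m_{k+1}²)/d_k, a_{k+1} = ⌊(a₀ + m_{k+1})/d_{k+1}⌋ (starting m₀ = 0, d₀ = 1), with convergents p_k = a_k·p_{k-1} + p_{k-2}, q_k = a_k·q_{k-1} + q_{k-2} (p₋₁ = 1, q₋₁ = 0):
  k = 0: a₀ = 11; p₀/q₀ = 11/1; p₀² − 135·q₀² = 121 − 135 = -14.
  k = 1: m = 11, d = 14, a = ⌊(11 + 11)/14⌋ = 1; p/q = (1·11 + 1)/(1·1 + 0) = 12/1; p² − 135·q² = 144 − 135 = 9.
  k = 2: m = 3, d = 9, a = ⌊(11 + 3)/9⌋ = 1; p/q = (1·12 + 11)/(1·1 + 1) = 23/2; p² − 135·q² = 529 − 540 = -11.
  k = 3: m = 6, d = 11, a = ⌊(11 + 6)/11⌋ = 1; p/q = (1·23 + 12)/(1·2 + 1) = 35/3; p² − 135·q² = 1225 − 1215 = 10.
  k = 4: m = 5, d = 10, a = ⌊(11 + 5)/10⌋ = 1; p/q = (1·35 + 23)/(1·3 + 2) = 58/5; p² − 135·q² = 3364 − 3375 = -11.
  k = 5: m = 5, d = 11, a = ⌊(11 + 5)/11⌋ = 1; p/q = (1·58 + 35)/(1·5 + 3) = 93/8; p² − 135·q² = 8649 − 8640 = 9.
  k = 6: m = 6, d = 9, a = ⌊(11 + 6)/9⌋ = 1; p/q = (1·93 + 58)/(1·8 + 5) = 151/13; p² − 135·q² = 22801 − 22815 = -14.
  k = 7: m = 3, d = 14, a = ⌊(11 + 3)/14⌋ = 1; p/q = (1·151 + 93)/(1·13 + 8) = 244/21; p² − 135·q² = 59536 − 59535 = 1.
  The first convergent with p² − 135·q² = 1 gives the fundamental solution (x₁, y₁) = (244, 21).
Step 2: Apply the recurrence (x_{n+1}, y_{n+1}) = (x₁x_n + 135y₁y_n, x₁y_n + y₁x_n) repeatedly.
  From (x_1, y_1) = (244, 21): x_2 = 244·244 + 135·21·21 = 119071; y_2 = 244·21 + 21·244 = 10248.
Step 3: Verify x_2² - 135·y_2² = 14177903041 - 14177903040 = 1 (should be 1). ✓

(x_1, y_1) = (244, 21); (x_2, y_2) = (119071, 10248).


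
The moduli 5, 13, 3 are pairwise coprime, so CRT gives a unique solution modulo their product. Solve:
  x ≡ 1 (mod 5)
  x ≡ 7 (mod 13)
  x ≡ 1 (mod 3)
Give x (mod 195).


Moduli 5, 13, 3 are pairwise coprime; by CRT there is a unique solution modulo M = 5 · 13 · 3 = 195.
Solve pairwise, accumulating the modulus:
  Start with x ≡ 1 (mod 5).
  Combine with x ≡ 7 (mod 13): since gcd(5, 13) = 1, we get a unique residue mod 65.
    Write x = 1 + 5·t and substitute into x ≡ 7 (mod 13): 5·t ≡ 7 − 1 = 6 (mod 13).
    The inverse of 5 mod 13 is 8 (since 5·8 = 40 = 3·13 + 1), so t ≡ 8·6 = 48 ≡ 9 (mod 13).
    Then x = 1 + 5·9 = 46, valid modulo lcm(5, 13) = 65: x ≡ 46 (mod 65).
  Combine with x ≡ 1 (mod 3): since gcd(65, 3) = 1, we get a unique residue mod 195.
    Write x = 46 + 65·t and substitute into x ≡ 1 (mod 3): 65·t ≡ 1 − 46 = -45 (mod 3).
    Reduce coefficients mod 3: 2·t ≡ 0 (mod 3).
    The inverse of 2 mod 3 is 2 (since 2·2 = 4 = 1·3 + 1), so t ≡ 2·0 = 0 ≡ 0 (mod 3).
    Then x = 46 + 65·0 = 46, valid modulo lcm(65, 3) = 195: x ≡ 46 (mod 195).
Verify: 46 mod 5 = 1 ✓, 46 mod 13 = 7 ✓, 46 mod 3 = 1 ✓.

x ≡ 46 (mod 195).


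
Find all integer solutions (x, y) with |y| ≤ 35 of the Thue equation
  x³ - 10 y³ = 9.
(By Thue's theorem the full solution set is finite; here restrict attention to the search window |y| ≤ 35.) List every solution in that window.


The equation is x³ - 10y³ = 9. For fixed y, x³ = 10·y³ + 9, so a solution requires the RHS to be a perfect cube.
Strategy: iterate y from -35 to 35, compute RHS = 10·y³ + 9, and check whether it is a (positive or negative) perfect cube.
Check small values of y:
  y = 0: RHS = 9 is not a perfect cube.
  y = 1: RHS = 19 is not a perfect cube.
  y = -1: RHS = -1 = (-1)³ ⇒ x = -1 works.
  y = 2: RHS = 89 is not a perfect cube.
  y = -2: RHS = -71 is not a perfect cube.
  y = 3: RHS = 279 is not a perfect cube.
  y = -3: RHS = -261 is not a perfect cube.
Continuing the search up to |y| = 35 finds no further solutions beyond those listed.
Collected solutions: (-1, -1).

Solutions (with |y| ≤ 35): (-1, -1).


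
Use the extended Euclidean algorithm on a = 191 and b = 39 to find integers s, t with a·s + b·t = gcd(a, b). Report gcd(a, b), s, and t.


Euclidean algorithm on (191, 39) — divide until remainder is 0:
  191 = 4 · 39 + 35
  39 = 1 · 35 + 4
  35 = 8 · 4 + 3
  4 = 1 · 3 + 1
  3 = 3 · 1 + 0
gcd(191, 39) = 1.
Track Bezout coefficients alongside the remainders: start with r₀ = 191 = a·1 + b·0 (s = 1, t = 0) and r₁ = 39 = a·0 + b·1 (s = 0, t = 1); each new remainder r_{k+1} = r_{k-1} − q_k·r_k inherits s_{k+1} = s_{k-1} − q_k·s_k, t_{k+1} = t_{k-1} − q_k·t_k, so r_k = a·s_k + b·t_k at every step:
  q = 4: r = 35, s = 1 − 4·0 = 1, t = 0 − 4·1 = -4  (check: 191·1 + 39·(-4) = 35)
  q = 1: r = 4, s = 0 − 1·1 = -1, t = 1 − 1·(-4) = 5  (check: 191·(-1) + 39·5 = 4)
  q = 8: r = 3, s = 1 − 8·(-1) = 9, t = -4 − 8·5 = -44  (check: 191·9 + 39·(-44) = 3)
  q = 1: r = 1, s = -1 − 1·9 = -10, t = 5 − 1·(-44) = 49  (check: 191·(-10) + 39·49 = 1)
The row with r = 1 (the gcd) gives the Bezout coefficients s = -10, t = 49.
Result: 191 · (-10) + 39 · (49) = 1.

gcd(191, 39) = 1; s = -10, t = 49 (check: 191·(-10) + 39·49 = 1).


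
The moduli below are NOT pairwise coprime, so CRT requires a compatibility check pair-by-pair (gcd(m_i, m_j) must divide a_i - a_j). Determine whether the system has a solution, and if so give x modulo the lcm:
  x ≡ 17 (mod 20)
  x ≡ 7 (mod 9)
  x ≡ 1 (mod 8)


Moduli 20, 9, 8 are not pairwise coprime, so CRT works modulo lcm(m_i) when all pairwise compatibility conditions hold.
Pairwise compatibility: gcd(m_i, m_j) must divide a_i - a_j for every pair.
Merge one congruence at a time:
  Start: x ≡ 17 (mod 20).
  Combine with x ≡ 7 (mod 9): gcd(20, 9) = 1; 7 - 17 = -10, which IS divisible by 1, so compatible.
    Write x = 17 + 20·t and substitute into x ≡ 7 (mod 9): 20·t ≡ 7 − 17 = -10 (mod 9).
    Reduce coefficients mod 9: 2·t ≡ 8 (mod 9).
    The inverse of 2 mod 9 is 5 (since 2·5 = 10 = 1·9 + 1), so t ≡ 5·8 = 40 ≡ 4 (mod 9).
    Then x = 17 + 20·4 = 97, valid modulo lcm(20, 9) = 180: x ≡ 97 (mod 180).
  Combine with x ≡ 1 (mod 8): gcd(180, 8) = 4; 1 - 97 = -96, which IS divisible by 4, so compatible.
    Write x = 97 + 180·t and substitute into x ≡ 1 (mod 8): 180·t ≡ 1 − 97 = -96 (mod 8).
    Divide the congruence (and modulus) by g = 4: 45·t ≡ -24 (mod 2).
    Reduce coefficients mod 2: 1·t ≡ 0 (mod 2).
    So t ≡ 0 (mod 2).
    Then x = 97 + 180·0 = 97, valid modulo lcm(180, 8) = 360: x ≡ 97 (mod 360).
Verify: 97 mod 20 = 17, 97 mod 9 = 7, 97 mod 8 = 1.

x ≡ 97 (mod 360).


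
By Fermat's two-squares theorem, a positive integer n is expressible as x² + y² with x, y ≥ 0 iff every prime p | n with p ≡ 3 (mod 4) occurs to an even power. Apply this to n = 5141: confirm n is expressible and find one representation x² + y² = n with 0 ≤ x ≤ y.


Step 1: Factor n = 5141 = 53 · 97.
Step 2: Check the mod-4 condition on each prime factor: 53 ≡ 1 (mod 4), exponent 1; 97 ≡ 1 (mod 4), exponent 1.
All primes ≡ 3 (mod 4) appear to even exponent (or don't appear), so by the two-squares theorem n IS expressible as a sum of two squares.
Step 3: Build a representation. Here n = 53 · 97 is a product of primes ≡ 1 (mod 4). Each prime p ≡ 1 (mod 4) is itself a sum of two squares; find a² by testing p − a² for a perfect square:
  53: 53 − 1² = 52, 53 − 2² = 49 = 7² ⇒ 53 = 2² + 7².
  97: 97 − 1² = 96, 97 − 2² = 93, 97 − 3² = 88, 97 − 4² = 81 = 9² ⇒ 97 = 4² + 9².
  Combine using the Brahmagupta–Fibonacci identity (a² + b²)(c² + d²) = (ac − bd)² + (ad + bc)² = (ac + bd)² + (ad − bc)²:
  53 · 97 = 5141: from (2² + 7²)(4² + 9²), take (2·4 − 7·9, 2·9 + 7·4) = (8 − 63, 18 + 28) = (-55, 46); dropping signs (only squares matter) gives (55, 46); check 55² + 46² = 3025 + 2116 = 5141 ✓.
Step 4: Order so x ≤ y and verify: 46² + 55² = 2116 + 3025 = 5141 = n. ✓

n = 5141 = 46² + 55² (one valid representation with x ≤ y).


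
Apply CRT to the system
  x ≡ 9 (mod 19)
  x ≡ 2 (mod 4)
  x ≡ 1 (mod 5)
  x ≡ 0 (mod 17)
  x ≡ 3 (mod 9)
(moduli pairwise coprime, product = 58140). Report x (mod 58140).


Product of moduli M = 19 · 4 · 5 · 17 · 9 = 58140.
Merge one congruence at a time:
  Start: x ≡ 9 (mod 19).
  Combine with x ≡ 2 (mod 4); new modulus lcm = 76.
    Write x = 9 + 19·t and substitute into x ≡ 2 (mod 4): 19·t ≡ 2 − 9 = -7 (mod 4).
    Reduce coefficients mod 4: 3·t ≡ 1 (mod 4).
    The inverse of 3 mod 4 is 3 (since 3·3 = 9 = 2·4 + 1), so t ≡ 3·1 = 3 ≡ 3 (mod 4).
    Then x = 9 + 19·3 = 66, valid modulo lcm(19, 4) = 76: x ≡ 66 (mod 76).
  Combine with x ≡ 1 (mod 5); new modulus lcm = 380.
    Write x = 66 + 76·t and substitute into x ≡ 1 (mod 5): 76·t ≡ 1 − 66 = -65 (mod 5).
    Reduce coefficients mod 5: 1·t ≡ 0 (mod 5).
    So t ≡ 0 (mod 5).
    Then x = 66 + 76·0 = 66, valid modulo lcm(76, 5) = 380: x ≡ 66 (mod 380).
  Combine with x ≡ 0 (mod 17); new modulus lcm = 6460.
    Write x = 66 + 380·t and substitute into x ≡ 0 (mod 17): 380·t ≡ 0 − 66 = -66 (mod 17).
    Reduce coefficients mod 17: 6·t ≡ 2 (mod 17).
    The inverse of 6 mod 17 is 3 (since 6·3 = 18 = 1·17 + 1), so t ≡ 3·2 = 6 ≡ 6 (mod 17).
    Then x = 66 + 380·6 = 2346, valid modulo lcm(380, 17) = 6460: x ≡ 2346 (mod 6460).
  Combine with x ≡ 3 (mod 9); new modulus lcm = 58140.
    Write x = 2346 + 6460·t and substitute into x ≡ 3 (mod 9): 6460·t ≡ 3 − 2346 = -2343 (mod 9).
    Reduce coefficients mod 9: 7·t ≡ 6 (mod 9).
    The inverse of 7 mod 9 is 4 (since 7·4 = 28 = 3·9 + 1), so t ≡ 4·6 = 24 ≡ 6 (mod 9).
    Then x = 2346 + 6460·6 = 41106, valid modulo lcm(6460, 9) = 58140: x ≡ 41106 (mod 58140).
Verify against each original: 41106 mod 19 = 9, 41106 mod 4 = 2, 41106 mod 5 = 1, 41106 mod 17 = 0, 41106 mod 9 = 3.

x ≡ 41106 (mod 58140).


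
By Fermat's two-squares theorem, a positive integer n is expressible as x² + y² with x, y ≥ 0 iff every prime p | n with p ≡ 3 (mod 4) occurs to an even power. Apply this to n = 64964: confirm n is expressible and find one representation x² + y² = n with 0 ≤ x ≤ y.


Step 1: Factor n = 64964 = 2^2 · 109 · 149.
Step 2: Check the mod-4 condition on each prime factor: 2 = 2 (special); 109 ≡ 1 (mod 4), exponent 1; 149 ≡ 1 (mod 4), exponent 1.
All primes ≡ 3 (mod 4) appear to even exponent (or don't appear), so by the two-squares theorem n IS expressible as a sum of two squares.
Step 3: Build a representation. Group n = k² · m with k = 2 and m = 109 · 149 = 16241 (a product of primes ≡ 1 (mod 4)); a representation of m scales to one of n via (k·x)² + (k·y)² = k²(x² + y²). Each prime p ≡ 1 (mod 4) is itself a sum of two squares; find a² by testing p − a² for a perfect square:
  109: 109 − 1² = 108, 109 − 2² = 105, 109 − 3² = 100 = 10² ⇒ 109 = 3² + 10².
  149: 149 − 1² = 148, 149 − 2² = 145, 149 − 3² = 140, 149 − 4² = 133, 149 − 5² = 124, 149 − 6² = 113, 149 − 7² = 100 = 10² ⇒ 149 = 7² + 10².
  Combine using the Brahmagupta–Fibonacci identity (a² + b²)(c² + d²) = (ac − bd)² + (ad + bc)² = (ac + bd)² + (ad − bc)²:
  109 · 149 = 16241: from (3² + 10²)(7² + 10²), take (3·7 − 10·10, 3·10 + 10·7) = (21 − 100, 30 + 70) = (-79, 100); dropping signs (only squares matter) gives (79, 100); check 79² + 100² = 6241 + 10000 = 16241 ✓.
  Scale by k = 2: (2·79, 2·100) = (158, 200).
Step 4: Order so x ≤ y and verify: 158² + 200² = 24964 + 40000 = 64964 = n. ✓

n = 64964 = 158² + 200² (one valid representation with x ≤ y).


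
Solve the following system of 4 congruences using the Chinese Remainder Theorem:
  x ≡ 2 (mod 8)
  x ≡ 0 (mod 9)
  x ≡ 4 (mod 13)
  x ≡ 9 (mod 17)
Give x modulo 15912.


Product of moduli M = 8 · 9 · 13 · 17 = 15912.
Merge one congruence at a time:
  Start: x ≡ 2 (mod 8).
  Combine with x ≡ 0 (mod 9); new modulus lcm = 72.
    Write x = 2 + 8·t and substitute into x ≡ 0 (mod 9): 8·t ≡ 0 − 2 = -2 (mod 9).
    Reduce coefficients mod 9: 8·t ≡ 7 (mod 9).
    The inverse of 8 mod 9 is 8 (since 8·8 = 64 = 7·9 + 1), so t ≡ 8·7 = 56 ≡ 2 (mod 9).
    Then x = 2 + 8·2 = 18, valid modulo lcm(8, 9) = 72: x ≡ 18 (mod 72).
  Combine with x ≡ 4 (mod 13); new modulus lcm = 936.
    Write x = 18 + 72·t and substitute into x ≡ 4 (mod 13): 72·t ≡ 4 − 18 = -14 (mod 13).
    Reduce coefficients mod 13: 7·t ≡ 12 (mod 13).
    The inverse of 7 mod 13 is 2 (since 7·2 = 14 = 1·13 + 1), so t ≡ 2·12 = 24 ≡ 11 (mod 13).
    Then x = 18 + 72·11 = 810, valid modulo lcm(72, 13) = 936: x ≡ 810 (mod 936).
  Combine with x ≡ 9 (mod 17); new modulus lcm = 15912.
    Write x = 810 + 936·t and substitute into x ≡ 9 (mod 17): 936·t ≡ 9 − 810 = -801 (mod 17).
    Reduce coefficients mod 17: 1·t ≡ 15 (mod 17).
    So t ≡ 15 (mod 17).
    Then x = 810 + 936·15 = 14850, valid modulo lcm(936, 17) = 15912: x ≡ 14850 (mod 15912).
Verify against each original: 14850 mod 8 = 2, 14850 mod 9 = 0, 14850 mod 13 = 4, 14850 mod 17 = 9.

x ≡ 14850 (mod 15912).
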